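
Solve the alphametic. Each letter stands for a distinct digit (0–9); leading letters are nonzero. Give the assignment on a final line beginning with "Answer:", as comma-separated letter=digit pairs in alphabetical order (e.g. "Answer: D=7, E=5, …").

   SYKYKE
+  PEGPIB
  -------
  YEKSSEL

Step 1. [col 1: E + B ≡ L (mod 10)] no forcing yet in column 1 (carry-in 0); L=8 is free and consistent — try it, so L=8.
Step 2. [col 1: E + B ≡ L (mod 10)] E=2 is one option consistent with column 1 (E + B ≡ L (mod 10), carry-in 0) — take it, so E=2.
Step 3. [Y] adding two 6-digit numbers gives at most 6+1 digits, and here it does — Y is that final carry and must be 1 ⇒ Y=1.
Step 4. [col 1: E + B ≡ L (mod 10)] in column 1 we have E+B≡L with carry-in 0; given E=2, L=8 and digits 1,2,8 already taken and all letters distinct, that pins B to 6 ⇒ B=6.
Step 5. [col 2: K + I ≡ E (mod 10)] several values work for K in column 2 (K + I ≡ E (mod 10), carry-in 0); try K=3, so K=3.
Step 6. [col 2: K + I ≡ E (mod 10)] from column 2 (K=3, E=2, carry-in 0, digits 1,2,3,6,8 already taken and all letters distinct): I must equal 9 ⇒ I=9.
Step 7. [col 3: Y + P ≡ S (mod 10)] column 3 reads Y+P+carry(1)=S with Y=1; with digits 1,2,3,6,8,9 already taken and all letters distinct, the only value for S is 7 ⇒ S=7.
Step 8. [col 3: Y + P ≡ S (mod 10)] column 3: given Y=1, S=7, carry-in 1, and digits 1,2,3,6,7,8,9 already taken and all letters distinct, Y+P≡S (mod 10) forces P=5, so P=5.
Step 9. [col 4: K + G ≡ S (mod 10)] column 4: given K=3, S=7, carry-in 0, and digits 1,2,3,5,6,7,8,9 already taken and all letters distinct, K+G≡S (mod 10) forces G=4 ⇒ G=4.

Answer: B=6, E=2, G=4, I=9, K=3, L=8, P=5, S=7, Y=1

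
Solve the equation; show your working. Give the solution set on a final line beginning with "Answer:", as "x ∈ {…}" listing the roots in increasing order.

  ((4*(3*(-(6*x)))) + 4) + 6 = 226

Step 1. [((4*(3*(-(6*x)))) + 4) + 6 = 226] subtract 6: x sits inside (… + 6) ⇒ sub: (4*(3*(-(6*x)))) + 4 = 220.
Step 2. [(4*(3*(-(6*x)))) + 4 = 220] 4 | LHS and 4 | 220: pull 4 out, so factor: (3*(-(6*x))) + 1 = 55.
Step 3. [(3*(-(6*x))) + 1 = 55] 1 comes off first (subtract 1) ⇒ sub: 3*(-(6*x)) = 54.
Step 4. [3*(-(6*x)) = 54] divide by the outer 3. So div: -(6*x) = 18.
Step 5. [-(6*x) = 18] leading − — multiply by −1, so neg: 6*x = -18.
Step 6. [6*x = -18] LHS = 6·(…); ÷6 both sides ⇒ div: x = -3.

Answer: x ∈ {-3}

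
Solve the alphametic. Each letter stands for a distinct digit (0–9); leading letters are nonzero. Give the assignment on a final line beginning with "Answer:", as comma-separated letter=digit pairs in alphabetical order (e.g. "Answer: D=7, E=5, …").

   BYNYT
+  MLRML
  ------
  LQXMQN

Step 1. [col 1: T + L ≡ N (mod 10)] column 1 (T + L ≡ N (mod 10), carry-in 0) doesn't pin N yet; pick N=4 and continue. So N=4.
Step 2. [col 1: T + L ≡ N (mod 10)] T=3 is one option consistent with column 1 (T + L ≡ N (mod 10), carry-in 0) — take it ⇒ T=3.
Step 3. [col 1: T + L ≡ N (mod 10)] column 1 reads T+L+carry(0)=N with T=3, N=4; with digits 3,4 already taken and all letters distinct, the only value for L is 1 ⇒ L=1.
Step 4. [col 2: Y + M ≡ Q (mod 10)] no forcing yet in column 2 (carry-in 0); Y=9 is free and consistent — try it, so Y=9.
Step 5. [col 2: Y + M ≡ Q (mod 10)] several values work for M in column 2 (Y + M ≡ Q (mod 10), carry-in 0); try M=7, so M=7.
Step 6. [col 2: Y + M ≡ Q (mod 10)] in column 2 we have Y+M≡Q with carry-in 0; given Y=9, M=7 and digits 1,3,4,7,9 already taken and all letters distinct, that pins Q to 6, so Q=6.
Step 7. [col 3: N + R ≡ M (mod 10)] from column 3 (N=4, M=7, carry-in 1, digits 1,3,4,6,7,9 already taken and all letters distinct): R must equal 2 ⇒ R=2.
Step 8. [col 4: Y + L ≡ X (mod 10)] column 4 reads Y+L+carry(0)=X with Y=9, L=1; with digits 1,2,3,4,6,7,9 already taken and all letters distinct, the only value for X is 0. So X=0.
Step 9. [col 5: B + M ≡ Q (mod 10)] in column 5 we have B+M≡Q with carry-in 1; given M=7, Q=6 and digits 0,1,2,3,4,6,7,9 already taken and all letters distinct, that pins B to 8, so B=8.

Answer: B=8, L=1, M=7, N=4, Q=6, R=2, T=3, X=0, Y=9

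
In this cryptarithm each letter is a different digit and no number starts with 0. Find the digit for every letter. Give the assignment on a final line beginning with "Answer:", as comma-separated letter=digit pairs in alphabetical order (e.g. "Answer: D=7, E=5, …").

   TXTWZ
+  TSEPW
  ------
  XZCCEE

Step 1. [X] X is the leading digit of a 6-digit sum of two 5-digit numbers; the final carry is exactly 1. So X=1.
Step 2. [col 1: Z + W ≡ E (mod 10)] Z=6 is one option consistent with column 1 (Z + W ≡ E (mod 10), carry-in 0) — take it, so Z=6.
Step 3. [col 1: Z + W ≡ E (mod 10)] several values work for W in column 1 (Z + W ≡ E (mod 10), carry-in 0); try W=7, so W=7.
Step 4. [col 1: Z + W ≡ E (mod 10)] in column 1 we have Z+W≡E with carry-in 0; given Z=6, W=7 and digits 1,6,7 already taken and all letters distinct, that pins E to 3 ⇒ E=3.
Step 5. [col 2: W + P ≡ E (mod 10)] in column 2 we have W+P≡E with carry-in 1; given W=7, E=3 and digits 1,3,6,7 already taken and all letters distinct, that pins P to 5, so P=5.
Step 6. [col 3: T + E ≡ C (mod 10)] C=2 is one option consistent with column 3 (T + E ≡ C (mod 10), carry-in 1) — take it. So C=2.
Step 7. [col 3: T + E ≡ C (mod 10)] in column 3 we have T+E≡C with carry-in 1; given E=3, C=2 and digits 1,2,3,5,6,7 already taken and all letters distinct, that pins T to 8 ⇒ T=8.
Step 8. [col 4: X + S ≡ C (mod 10)] column 4: given X=1, C=2, carry-in 1, and digits 1,2,3,5,6,7,8 already taken and all letters distinct, X+S≡C (mod 10) forces S=0, so S=0.

Answer: C=2, E=3, P=5, S=0, T=8, W=7, X=1, Z=6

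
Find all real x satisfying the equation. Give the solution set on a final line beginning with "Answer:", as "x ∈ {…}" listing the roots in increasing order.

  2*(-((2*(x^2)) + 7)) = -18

Step 1. [2*(-((2*(x^2)) + 7)) = -18] leading coefficient 2: divide by 2. So div: -((2*(x^2)) + 7) = -9.
Step 2. [-((2*(x^2)) + 7) = -9] leading − — multiply by −1 ⇒ neg: (2*(x^2)) + 7 = 9.
Step 3. [(2*(x^2)) + 7 = 9] the outer +7 inverts by subtracting 7. So sub: 2*(x^2) = 2.
Step 4. [2*(x^2) = 2] 2 out front; divide by 2, so div: x^2 = 1.
Step 5. [x^2 = 1] √ both sides: 1 ≥ 0 gives two branches ⇒ sqrt: x = 1 or -1.

Answer: x ∈ {-1, 1}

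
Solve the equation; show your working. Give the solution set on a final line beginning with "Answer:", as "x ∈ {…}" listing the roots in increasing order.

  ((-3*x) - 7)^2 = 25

Step 1. [((-3*x) - 7)^2 = 25] √ both sides: 25 ≥ 0 gives two branches, so sqrt: (-3*x) - 7 = 5 or -5.
Step 2. [(-3*x) - 7 = 5 or -5] the outer -7 inverts by adding 7. So sub: -3*x = 12 or 2.
Step 3. [-3*x = 12 or 2] leading coefficient -3: divide by -3. So div: x = -4 or -2/3.

Answer: x ∈ {-4, -2/3}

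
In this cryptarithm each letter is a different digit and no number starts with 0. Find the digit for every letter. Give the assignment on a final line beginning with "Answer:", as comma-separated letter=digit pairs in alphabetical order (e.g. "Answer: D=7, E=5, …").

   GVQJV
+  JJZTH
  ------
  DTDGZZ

Step 1. [col 1: V + H ≡ Z (mod 10)] several values work for Z in column 1 (V + H ≡ Z (mod 10), carry-in 0); try Z=9. So Z=9.
Step 2. [col 1: V + H ≡ Z (mod 10)] several values work for V in column 1 (V + H ≡ Z (mod 10), carry-in 0); try V=3. So V=3.
Step 3. [col 1: V + H ≡ Z (mod 10)] from column 1 (V=3, Z=9, carry-in 0, digits 3,9 already taken and all letters distinct): H must equal 6 ⇒ H=6.
Step 4. [D] adding two 5-digit numbers gives at most 5+1 digits, and here it does — D is that final carry and must be 1. So D=1.
Step 5. [col 2: J + T ≡ Z (mod 10)] T=2 is one option consistent with column 2 (J + T ≡ Z (mod 10), carry-in 0) — take it. So T=2.
Step 6. [col 2: J + T ≡ Z (mod 10)] in column 2 we have J+T≡Z with carry-in 0; given T=2, Z=9 and digits 1,2,3,6,9 already taken and all letters distinct, that pins J to 7. So J=7.
Step 7. [col 3: Q + Z ≡ G (mod 10)] in column 3 we have Q+Z≡G with carry-in 0; given Z=9 and digits 1,2,3,6,7,9 already taken and all letters distinct, that pins G to 4 ⇒ G=4.
Step 8. [col 3: Q + Z ≡ G (mod 10)] column 3 reads Q+Z+carry(0)=G with Z=9, G=4; with digits 1,2,3,4,6,7,9 already taken and all letters distinct, the only value for Q is 5. So Q=5.

Answer: D=1, G=4, H=6, J=7, Q=5, T=2, V=3, Z=9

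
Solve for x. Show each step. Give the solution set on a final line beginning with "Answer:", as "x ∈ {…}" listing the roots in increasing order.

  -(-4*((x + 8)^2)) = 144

Step 1. [-(-4*((x + 8)^2)) = 144] LHS negated; negate both sides ⇒ neg: -4*((x + 8)^2) = -144.
Step 2. [-4*((x + 8)^2) = -144] leading coefficient -4: divide by -4 ⇒ div: (x + 8)^2 = 36.
Step 3. [(x + 8)^2 = 36] LHS squared, RHS 36 ≥ 0: apply √ (±). So sqrt: x + 8 = 6 or -6.
Step 4. [x + 8 = 6 or -6] 8 comes off first (subtract 8), so sub: x = -2 or -14.

Answer: x ∈ {-14, -2}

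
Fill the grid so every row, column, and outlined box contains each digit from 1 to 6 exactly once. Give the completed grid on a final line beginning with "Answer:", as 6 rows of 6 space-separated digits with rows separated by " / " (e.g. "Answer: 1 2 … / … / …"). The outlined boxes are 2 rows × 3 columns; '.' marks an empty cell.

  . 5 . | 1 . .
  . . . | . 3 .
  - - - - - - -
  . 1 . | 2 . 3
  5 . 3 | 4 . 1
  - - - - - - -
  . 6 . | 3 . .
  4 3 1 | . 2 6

Step 1. [r2c2∈{2,4}] r2c2 is the only open cell in col 2 admitting 4. So r2c2=4.
Step 2. [r2c4∈{5,6}] in col 4, 6 fits only at r2c4 ⇒ r2c4=6.
Step 3. [r2c3∈{2}] r2c3 is down to just 2. So r2c3=2.
Step 4. [r3c1∈{6}] r3c1 has the single candidate 6, so r3c1=6.
Step 5. [r5c5∈{1,4,5}] in row 5, 1 fits only at r5c5. So r5c5=1.
Step 6. [r5c6∈{4,5}] in row 5, 4 fits only at r5c6, so r5c6=4.
Step 7. [r5c1∈{2}] nothing but 2 survives at r5c1. So r5c1=2.
Step 8. [r1c1∈{3}] only 3 remains possible at r1c1, so r1c1=3.
Step 9. [r1c5∈{4}] r1c5 has the single candidate 4, so r1c5=4.
Step 10. [r1c6∈{2}] r1c6's peers cover all but 2 ⇒ r1c6=2.
Step 11. [r5c3∈{5}] r5c3 has the single candidate 5. So r5c3=5.
Step 12. [r4c5∈{6}] only 6 remains possible at r4c5 ⇒ r4c5=6.
Step 13. [r2c6∈{5}] r2c6's peers cover all but 5 ⇒ r2c6=5.
Step 14. [r1c3∈{6}] r1c3 has the single candidate 6 ⇒ r1c3=6.
Step 15. [r3c5∈{5}] r3c5 is down to just 5 ⇒ r3c5=5.
Step 16. [r4c2∈{2}] only 2 remains possible at r4c2, so r4c2=2.
Step 17. [r3c3∈{4}] only 4 remains possible at r3c3 ⇒ r3c3=4.
Step 18. [r2c1∈{1}] r2c1's peers cover all but 1, so r2c1=1.
Step 19. [r6c4∈{5}] only 5 remains possible at r6c4. So r6c4=5.

Answer: 3 5 6 1 4 2 / 1 4 2 6 3 5 / 6 1 4 2 5 3 / 5 2 3 4 6 1 / 2 6 5 3 1 4 / 4 3 1 5 2 6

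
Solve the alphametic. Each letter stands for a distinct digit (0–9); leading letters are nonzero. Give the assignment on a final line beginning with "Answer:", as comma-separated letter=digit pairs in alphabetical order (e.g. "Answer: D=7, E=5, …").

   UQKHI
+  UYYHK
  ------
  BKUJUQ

Step 1. [col 1: I + K ≡ Q (mod 10)] no forcing yet in column 1 (carry-in 0); Q=2 is free and consistent — try it ⇒ Q=2.
Step 2. [col 1: I + K ≡ Q (mod 10)] several values work for I in column 1 (I + K ≡ Q (mod 10), carry-in 0); try I=8, so I=8.
Step 3. [col 1: I + K ≡ Q (mod 10)] column 1: given I=8, Q=2, carry-in 0, and digits 2,8 already taken and all letters distinct, I+K≡Q (mod 10) forces K=4, so K=4.
Step 4. [col 2: H + H ≡ U (mod 10)] no forcing yet in column 2 (carry-in 1); U=7 is free and consistent — try it. So U=7.
Step 5. [col 2: H + H ≡ U (mod 10)] in column 2 we have H+H≡U with carry-in 1; given U=7 and digits 2,4,7,8 already taken and all letters distinct, that pins H to 3 ⇒ H=3.
Step 6. [col 3: K + Y ≡ J (mod 10)] no forcing yet in column 3 (carry-in 0); J=9 is free and consistent — try it. So J=9.
Step 7. [B] adding two 5-digit numbers gives at most 5+1 digits, and here it does — B is that final carry and must be 1. So B=1.
Step 8. [col 3: K + Y ≡ J (mod 10)] from column 3 (K=4, J=9, carry-in 0, digits 1,2,3,4,7,8,9 already taken and all letters distinct): Y must equal 5 ⇒ Y=5.

Answer: B=1, H=3, I=8, J=9, K=4, Q=2, U=7, Y=5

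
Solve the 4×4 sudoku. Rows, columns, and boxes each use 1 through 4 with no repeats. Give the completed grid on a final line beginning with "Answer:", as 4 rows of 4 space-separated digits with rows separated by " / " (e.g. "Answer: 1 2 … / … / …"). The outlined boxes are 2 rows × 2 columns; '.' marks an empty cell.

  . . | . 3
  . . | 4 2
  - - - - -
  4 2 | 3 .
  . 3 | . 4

Step 1. [r4c1∈{1}] nothing but 1 survives at r4c1. So r4c1=1.
Step 2. [r2c2∈{1}] r2c2 is down to just 1 ⇒ r2c2=1.
Step 3. [r1c3∈{1}] r1c3 has the single candidate 1, so r1c3=1.
Step 4. [r1c2∈{4}] only 4 remains possible at r1c2. So r1c2=4.
Step 5. [r1c1∈{2}] r1c1 is down to just 2, so r1c1=2.
Step 6. [r2c1∈{3}] r2c1 is down to just 3, so r2c1=3.
Step 7. [r4c3∈{2}] r4c3 has the single candidate 2, so r4c3=2.
Step 8. [r3c4∈{1}] r3c4 has the single candidate 1, so r3c4=1.

Answer: 2 4 1 3 / 3 1 4 2 / 4 2 3 1 / 1 3 2 4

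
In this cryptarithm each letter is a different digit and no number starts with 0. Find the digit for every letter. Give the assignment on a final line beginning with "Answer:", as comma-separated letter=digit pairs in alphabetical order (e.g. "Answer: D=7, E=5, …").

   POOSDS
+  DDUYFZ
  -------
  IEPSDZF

Step 1. [col 1: S + Z ≡ F (mod 10)] column 1 (S + Z ≡ F (mod 10), carry-in 0) doesn't pin S yet; pick S=6 and continue, so S=6.
Step 2. [col 1: S + Z ≡ F (mod 10)] no forcing yet in column 1 (carry-in 0); Z=2 is free and consistent — try it. So Z=2.
Step 3. [col 1: S + Z ≡ F (mod 10)] column 1 reads S+Z+carry(0)=F with S=6, Z=2; with digits 2,6 already taken and all letters distinct, the only value for F is 8. So F=8.
Step 4. [col 2: D + F ≡ Z (mod 10)] from column 2 (F=8, Z=2, carry-in 0, digits 2,6,8 already taken and all letters distinct): D must equal 4 ⇒ D=4.
Step 5. [I] the sum has 7 digits but both addends have 6; that extra leading digit I is the final carry, namely 1, so I=1.
Step 6. [col 3: S + Y ≡ D (mod 10)] column 3 reads S+Y+carry(1)=D with S=6, D=4; with digits 1,2,4,6,8 already taken and all letters distinct, the only value for Y is 7 ⇒ Y=7.
Step 7. [col 4: O + U ≡ S (mod 10)] column 4 (O + U ≡ S (mod 10), carry-in 1) doesn't pin O yet; pick O=5 and continue, so O=5.
Step 8. [col 4: O + U ≡ S (mod 10)] column 4: given O=5, S=6, carry-in 1, and digits 1,2,4,5,6,7,8 already taken and all letters distinct, O+U≡S (mod 10) forces U=0 ⇒ U=0.
Step 9. [col 5: O + D ≡ P (mod 10)] column 5 reads O+D+carry(0)=P with O=5, D=4; with digits 0,1,2,4,5,6,7,8 already taken and all letters distinct, the only value for P is 9 ⇒ P=9.
Step 10. [col 6: P + D ≡ E (mod 10)] column 6: given P=9, D=4, carry-in 0, and digits 0,1,2,4,5,6,7,8,9 already taken and all letters distinct, P+D≡E (mod 10) forces E=3, so E=3.

Answer: D=4, E=3, F=8, I=1, O=5, P=9, S=6, U=0, Y=7, Z=2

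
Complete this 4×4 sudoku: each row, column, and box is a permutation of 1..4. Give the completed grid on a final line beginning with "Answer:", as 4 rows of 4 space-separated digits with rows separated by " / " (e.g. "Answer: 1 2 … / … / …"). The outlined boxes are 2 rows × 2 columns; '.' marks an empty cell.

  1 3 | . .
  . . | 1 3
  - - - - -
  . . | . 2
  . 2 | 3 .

Step 1. [r3c3∈{4}] r3c3 has the single candidate 4, so r3c3=4.
Step 2. [r4c1∈{4}] nothing but 4 survives at r4c1. So r4c1=4.
Step 3. [r1c3∈{2}] r1c3's peers cover all but 2, so r1c3=2.
Step 4. [r3c2∈{1}] nothing but 1 survives at r3c2, so r3c2=1.
Step 5. [r2c2∈{4}] r2c2's peers cover all but 4. So r2c2=4.
Step 6. [r2c1∈{2}] only 2 remains possible at r2c1 ⇒ r2c1=2.
Step 7. [r1c4∈{4}] r1c4 has the single candidate 4, so r1c4=4.
Step 8. [r4c4∈{1}] nothing but 1 survives at r4c4 ⇒ r4c4=1.
Step 9. [r3c1∈{3}] only 3 remains possible at r3c1 ⇒ r3c1=3.

Answer: 1 3 2 4 / 2 4 1 3 / 3 1 4 2 / 4 2 3 1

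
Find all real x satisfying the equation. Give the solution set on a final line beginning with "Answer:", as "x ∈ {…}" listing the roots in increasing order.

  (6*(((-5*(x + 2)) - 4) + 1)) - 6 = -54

Step 1. [(6*(((-5*(x + 2)) - 4) + 1)) - 6 = -54] the outer -6 inverts by adding 6. So sub: 6*(((-5*(x + 2)) - 4) + 1) = -48.
Step 2. [6*(((-5*(x + 2)) - 4) + 1) = -48] divide by the outer 6. So div: ((-5*(x + 2)) - 4) + 1 = -8.
Step 3. [((-5*(x + 2)) - 4) + 1 = -8] subtract 1: x sits inside (… + 1). So sub: (-5*(x + 2)) - 4 = -9.
Step 4. [(-5*(x + 2)) - 4 = -9] -4 is outermost — add 4 both sides, so sub: -5*(x + 2) = -5.
Step 5. [-5*(x + 2) = -5] -5·(inner) — divide through by -5, so div: x + 2 = 1.
Step 6. [x + 2 = 1] +2 is outermost — subtract 2 both sides ⇒ sub: x = -1.

Answer: x ∈ {-1}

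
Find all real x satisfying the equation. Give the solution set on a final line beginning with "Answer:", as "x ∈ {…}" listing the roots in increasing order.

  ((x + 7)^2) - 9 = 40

Step 1. [((x + 7)^2) - 9 = 40] add 9: x sits inside (… - 9) ⇒ sub: (x + 7)^2 = 49.
Step 2. [(x + 7)^2 = 49] 49 ≥ 0, LHS is (·)² — take ±√, so sqrt: x + 7 = 7 or -7.
Step 3. [x + 7 = 7 or -7] +7 is outermost — subtract 7 both sides. So sub: x = 0 or -14.

Answer: x ∈ {-14, 0}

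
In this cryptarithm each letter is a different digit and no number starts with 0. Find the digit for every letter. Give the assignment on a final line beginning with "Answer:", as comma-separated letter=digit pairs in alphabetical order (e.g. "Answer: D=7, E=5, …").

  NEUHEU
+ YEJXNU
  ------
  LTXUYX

Step 1. [col 1: U + U ≡ X (mod 10)] column 1 (U + U ≡ X (mod 10), carry-in 0) doesn't pin X yet; pick X=4 and continue ⇒ X=4.
Step 2. [col 1: U + U ≡ X (mod 10)] no forcing yet in column 1 (carry-in 0); U=2 is free and consistent — try it. So U=2.
Step 3. [col 2: E + N ≡ Y (mod 10)] several values work for N in column 2 (E + N ≡ Y (mod 10), carry-in 0); try N=5. So N=5.
Step 4. [col 2: E + N ≡ Y (mod 10)] column 2 (E + N ≡ Y (mod 10), carry-in 0) doesn't pin E yet; pick E=8 and continue, so E=8.
Step 5. [col 2: E + N ≡ Y (mod 10)] in column 2 we have E+N≡Y with carry-in 0; given E=8, N=5 and digits 2,4,5,8 already taken and all letters distinct, that pins Y to 3. So Y=3.
Step 6. [col 3: H + X ≡ U (mod 10)] in column 3 we have H+X≡U with carry-in 1; given X=4, U=2 and digits 2,3,4,5,8 already taken and all letters distinct, that pins H to 7, so H=7.
Step 7. [col 4: U + J ≡ X (mod 10)] from column 4 (U=2, X=4, carry-in 1, digits 2,3,4,5,7,8 already taken and all letters distinct): J must equal 1 ⇒ J=1.
Step 8. [col 5: E + E ≡ T (mod 10)] in column 5 we have E+E≡T with carry-in 0; given E=8 and digits 1,2,3,4,5,7,8 already taken and all letters distinct, that pins T to 6. So T=6.
Step 9. [col 6: N + Y ≡ L (mod 10)] column 6: given N=5, Y=3, carry-in 1, and digits 1,2,3,4,5,6,7,8 already taken and all letters distinct, N+Y≡L (mod 10) forces L=9, so L=9.

Answer: E=8, H=7, J=1, L=9, N=5, T=6, U=2, X=4, Y=3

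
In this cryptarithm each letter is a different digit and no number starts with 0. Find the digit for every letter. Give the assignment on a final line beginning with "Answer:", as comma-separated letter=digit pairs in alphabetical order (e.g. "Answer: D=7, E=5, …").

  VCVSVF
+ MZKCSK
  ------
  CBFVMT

Step 1. [col 1: F + K ≡ T (mod 10)] T=5 is one option consistent with column 1 (F + K ≡ T (mod 10), carry-in 0) — take it. So T=5.
Step 2. [col 1: F + K ≡ T (mod 10)] column 1 (F + K ≡ T (mod 10), carry-in 0) doesn't pin F yet; pick F=9 and continue. So F=9.
Step 3. [col 1: F + K ≡ T (mod 10)] from column 1 (F=9, T=5, carry-in 0, digits 5,9 already taken and all letters distinct): K must equal 6. So K=6.
Step 4. [col 2: V + S ≡ M (mod 10)] several values work for S in column 2 (V + S ≡ M (mod 10), carry-in 1); try S=8, so S=8.
Step 5. [col 2: V + S ≡ M (mod 10)] V=2 is one option consistent with column 2 (V + S ≡ M (mod 10), carry-in 1) — take it ⇒ V=2.
Step 6. [col 2: V + S ≡ M (mod 10)] from column 2 (V=2, S=8, carry-in 1, digits 2,5,6,8,9 already taken and all letters distinct): M must equal 1. So M=1.
Step 7. [col 3: S + C ≡ V (mod 10)] column 3 reads S+C+carry(1)=V with S=8, V=2; with digits 1,2,5,6,8,9 already taken and all letters distinct, the only value for C is 3 ⇒ C=3.
Step 8. [col 5: C + Z ≡ B (mod 10)] B=7 is one option consistent with column 5 (C + Z ≡ B (mod 10), carry-in 0) — take it, so B=7.
Step 9. [col 5: C + Z ≡ B (mod 10)] column 5: given C=3, B=7, carry-in 0, and digits 1,2,3,5,6,7,8,9 already taken and all letters distinct, C+Z≡B (mod 10) forces Z=4, so Z=4.

Answer: B=7, C=3, F=9, K=6, M=1, S=8, T=5, V=2, Z=4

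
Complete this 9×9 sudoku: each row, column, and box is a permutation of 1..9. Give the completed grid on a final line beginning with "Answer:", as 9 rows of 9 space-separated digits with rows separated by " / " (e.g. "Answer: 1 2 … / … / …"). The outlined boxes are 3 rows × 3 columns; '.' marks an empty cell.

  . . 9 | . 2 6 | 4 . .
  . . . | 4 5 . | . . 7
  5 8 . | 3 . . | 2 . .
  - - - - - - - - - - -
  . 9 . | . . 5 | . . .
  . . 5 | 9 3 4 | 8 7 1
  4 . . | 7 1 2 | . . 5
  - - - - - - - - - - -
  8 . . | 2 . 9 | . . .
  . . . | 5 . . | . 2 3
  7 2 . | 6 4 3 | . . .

Step 1. [r9c3∈{1}] only 1 remains possible at r9c3. So r9c3=1.
Step 2. [r5c2∈{6}] nothing but 6 survives at r5c2. So r5c2=6.
Step 3. [r6c2∈{3}] nothing but 3 survives at r6c2 ⇒ r6c2=3.
Step 4. [r2c2∈{1}] only 1 remains possible at r2c2. So r2c2=1.
Step 5. [r1c8∈{1,3,5,8}] r1c8 is the only open cell in row 1 admitting 5. So r1c8=5.
Step 6. [r3c8∈{1,6,9}] in box 3, 1 fits only at r3c8, so r3c8=1.
Step 7. [r4c5∈{6,8}] across col 5, 6 lands solely at r4c5. So r4c5=6.
Step 8. [r7c5∈{7}] only 7 remains possible at r7c5. So r7c5=7.
Step 9. [r3c3∈{4,6,7}] in row 3, 4 fits only at r3c3. So r3c3=4.
Step 10. [r8c3∈{6}] r8c3 is down to just 6, so r8c3=6.
Step 11. [r3c9∈{6,9}] 6 has one home in row 3: r3c9, so r3c9=6.
Step 12. [r9c9∈{8,9}] in col 9, 9 fits only at r9c9. So r9c9=9.
Step 13. [r7c9∈{4}] r7c9 has the single candidate 4. So r7c9=4.
Step 14. [r5c1∈{2}] r5c1's peers cover all but 2 ⇒ r5c1=2.
Step 15. [r2c6∈{8}] r2c6's peers cover all but 8 ⇒ r2c6=8.
Step 16. [r7c7∈{1,5,6}] 1 has one home in row 7: r7c7 ⇒ r7c7=1.
Step 17. [r6c7∈{6,9}] across col 7, 6 lands solely at r6c7, so r6c7=6.
Step 18. [r1c1∈{3}] only 3 remains possible at r1c1 ⇒ r1c1=3.
Step 19. [r4c7∈{3}] only 3 remains possible at r4c7 ⇒ r4c7=3.
Step 20. [r4c4∈{8}] only 8 remains possible at r4c4. So r4c4=8.
Step 21. [r2c8∈{3,9}] row 2 places 3 nowhere but r2c8 ⇒ r2c8=3.
Step 22. [r4c1∈{1}] r4c1's peers cover all but 1, so r4c1=1.
Step 23. [r1c9∈{8}] r1c9 has the single candidate 8. So r1c9=8.
Step 24. [r3c5∈{9}] nothing but 9 survives at r3c5, so r3c5=9.
Step 25. [r4c3∈{7}] r4c3 is down to just 7 ⇒ r4c3=7.
Step 26. [r4c9∈{2}] r4c9's peers cover all but 2. So r4c9=2.
Step 27. [r7c3∈{3}] r7c3 is down to just 3 ⇒ r7c3=3.
Step 28. [r3c6∈{7}] r3c6 has the single candidate 7. So r3c6=7.
Step 29. [r1c4∈{1}] r1c4's peers cover all but 1, so r1c4=1.
Step 30. [r2c3∈{2}] only 2 remains possible at r2c3, so r2c3=2.
Step 31. [r8c2∈{4}] r8c2 is down to just 4. So r8c2=4.
Step 32. [r6c3∈{8}] only 8 remains possible at r6c3, so r6c3=8.
Step 33. [r1c2∈{7}] nothing but 7 survives at r1c2. So r1c2=7.
Step 34. [r7c8∈{6}] r7c8 has the single candidate 6 ⇒ r7c8=6.
Step 35. [r8c1∈{9}] only 9 remains possible at r8c1 ⇒ r8c1=9.
Step 36. [r2c1∈{6}] r2c1 is down to just 6. So r2c1=6.
Step 37. [r9c8∈{8}] r9c8's peers cover all but 8. So r9c8=8.
Step 38. [r8c6∈{1}] r8c6 has the single candidate 1. So r8c6=1.
Step 39. [r4c8∈{4}] r4c8 has the single candidate 4. So r4c8=4.
Step 40. [r9c7∈{5}] only 5 remains possible at r9c7, so r9c7=5.
Step 41. [r8c5∈{8}] r8c5 is down to just 8 ⇒ r8c5=8.
Step 42. [r6c8∈{9}] nothing but 9 survives at r6c8, so r6c8=9.
Step 43. [r8c7∈{7}] nothing but 7 survives at r8c7 ⇒ r8c7=7.
Step 44. [r7c2∈{5}] r7c2 is down to just 5, so r7c2=5.
Step 45. [r2c7∈{9}] r2c7 is down to just 9, so r2c7=9.

Answer: 3 7 9 1 2 6 4 5 8 / 6 1 2 4 5 8 9 3 7 / 5 8 4 3 9 7 2 1 6 / 1 9 7 8 6 5 3 4 2 / 2 6 5 9 3 4 8 7 1 / 4 3 8 7 1 2 6 9 5 / 8 5 3 2 7 9 1 6 4 / 9 4 6 5 8 1 7 2 3 / 7 2 1 6 4 3 5 8 9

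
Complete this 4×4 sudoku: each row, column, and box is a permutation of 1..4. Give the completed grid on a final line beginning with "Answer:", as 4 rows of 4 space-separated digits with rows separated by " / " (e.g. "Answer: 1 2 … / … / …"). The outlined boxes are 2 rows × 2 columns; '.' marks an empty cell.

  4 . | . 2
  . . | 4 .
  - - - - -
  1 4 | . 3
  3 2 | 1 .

Step 1. [r2c2∈{1,3}] in row 2, 3 fits only at r2c2. So r2c2=3.
Step 2. [r1c3∈{3}] nothing but 3 survives at r1c3 ⇒ r1c3=3.
Step 3. [r1c2∈{1}] nothing but 1 survives at r1c2 ⇒ r1c2=1.
Step 4. [r2c1∈{2}] r2c1's peers cover all but 2 ⇒ r2c1=2.
Step 5. [r4c4∈{4}] nothing but 4 survives at r4c4, so r4c4=4.
Step 6. [r3c3∈{2}] r3c3 has the single candidate 2. So r3c3=2.
Step 7. [r2c4∈{1}] only 1 remains possible at r2c4. So r2c4=1.

Answer: 4 1 3 2 / 2 3 4 1 / 1 4 2 3 / 3 2 1 4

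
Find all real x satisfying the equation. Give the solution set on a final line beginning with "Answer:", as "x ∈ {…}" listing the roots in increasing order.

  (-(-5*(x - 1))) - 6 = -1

Step 1. [(-(-5*(x - 1))) - 6 = -1] 6 comes off first (add 6). So sub: -(-5*(x - 1)) = 5.
Step 2. [-(-5*(x - 1)) = 5] flip signs both sides. So neg: -5*(x - 1) = -5.
Step 3. [-5*(x - 1) = -5] -5·(inner) — divide through by -5, so div: x - 1 = 1.
Step 4. [x - 1 = 1] 1 comes off first (add 1). So sub: x = 2.

Answer: x ∈ {2}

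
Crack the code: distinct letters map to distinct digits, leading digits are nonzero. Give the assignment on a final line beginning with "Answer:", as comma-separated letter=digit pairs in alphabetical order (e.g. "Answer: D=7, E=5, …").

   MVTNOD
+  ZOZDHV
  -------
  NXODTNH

Step 1. [N] N is the leading digit of a 7-digit sum of two 6-digit numbers; the final carry is exactly 1, so N=1.
Step 2. [col 1: D + V ≡ H (mod 10)] H=4 is one option consistent with column 1 (D + V ≡ H (mod 10), carry-in 0) — take it ⇒ H=4.
Step 3. [col 1: D + V ≡ H (mod 10)] no forcing yet in column 1 (carry-in 0); D=5 is free and consistent — try it, so D=5.
Step 4. [col 1: D + V ≡ H (mod 10)] column 1 reads D+V+carry(0)=H with D=5, H=4; with digits 1,4,5 already taken and all letters distinct, the only value for V is 9, so V=9.
Step 5. [col 2: O + H ≡ N (mod 10)] column 2 reads O+H+carry(1)=N with H=4, N=1; with digits 1,4,5,9 already taken and all letters distinct, the only value for O is 6, so O=6.
Step 6. [col 3: N + D ≡ T (mod 10)] in column 3 we have N+D≡T with carry-in 1; given N=1, D=5 and digits 1,4,5,6,9 already taken and all letters distinct, that pins T to 7 ⇒ T=7.
Step 7. [col 4: T + Z ≡ D (mod 10)] from column 4 (T=7, D=5, carry-in 0, digits 1,4,5,6,7,9 already taken and all letters distinct): Z must equal 8 ⇒ Z=8.
Step 8. [col 6: M + Z ≡ X (mod 10)] from column 6 (Z=8, carry-in 1, digits 1,4,5,6,7,8,9 already taken and all letters distinct): X must equal 2, so X=2.
Step 9. [col 6: M + Z ≡ X (mod 10)] in column 6 we have M+Z≡X with carry-in 1; given Z=8, X=2 and digits 1,2,4,5,6,7,8,9 already taken and all letters distinct, that pins M to 3. So M=3.

Answer: D=5, H=4, M=3, N=1, O=6, T=7, V=9, X=2, Z=8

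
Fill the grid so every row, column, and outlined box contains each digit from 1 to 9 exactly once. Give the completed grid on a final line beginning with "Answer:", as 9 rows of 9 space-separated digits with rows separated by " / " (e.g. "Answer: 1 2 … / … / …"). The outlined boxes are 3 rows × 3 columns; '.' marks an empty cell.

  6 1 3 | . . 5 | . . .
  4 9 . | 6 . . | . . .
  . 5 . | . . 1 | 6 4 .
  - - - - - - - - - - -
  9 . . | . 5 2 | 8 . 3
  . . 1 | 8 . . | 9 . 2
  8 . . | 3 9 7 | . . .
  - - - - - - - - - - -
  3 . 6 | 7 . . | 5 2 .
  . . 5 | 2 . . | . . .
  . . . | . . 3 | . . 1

Step 1. [r2c6∈{8}] r2c6 has the single candidate 8 ⇒ r2c6=8.
Step 2. [r9c3∈{2,4,7,8,9}] r9c3 is the only open cell in col 3 admitting 9. So r9c3=9.
Step 3. [r5c2∈{3,4,6,7}] across row 5, 3 lands solely at r5c2, so r5c2=3.
Step 4. [r3c5∈{2,3,7}] across row 3, 3 lands solely at r3c5 ⇒ r3c5=3.
Step 5. [r7c5∈{1,4,8}] row 7 places 1 nowhere but r7c5, so r7c5=1.
Step 6. [r3c3∈{2,7,8}] across col 3, 8 lands solely at r3c3. So r3c3=8.
Step 7. [r3c1∈{2,7}] row 3 places 2 nowhere but r3c1, so r3c1=2.
Step 8. [r3c9∈{7,9}] row 3 places 7 nowhere but r3c9 ⇒ r3c9=7.
Step 9. [r9c1∈{7}] r9c1's peers cover all but 7, so r9c1=7.
Step 10. [r9c7∈{4}] r9c7 is down to just 4 ⇒ r9c7=4.
Step 11. [r5c8∈{5,6,7}] row 5 places 7 nowhere but r5c8, so r5c8=7.
Step 12. [r6c9∈{4,5,6}] 4 has one home in col 9: r6c9, so r6c9=4.
Step 13. [r8c9∈{6,8,9}] 6 has one home in col 9: r8c9 ⇒ r8c9=6.
Step 14. [r9c8∈{8}] r9c8's peers cover all but 8. So r9c8=8.
Step 15. [r6c7∈{1}] nothing but 1 survives at r6c7 ⇒ r6c7=1.
Step 16. [r4c2∈{4,6,7}] col 2 places 7 nowhere but r4c2, so r4c2=7.
Step 17. [r1c8∈{9}] only 9 remains possible at r1c8, so r1c8=9.
Step 18. [r1c5∈{2,4,7}] row 1 places 7 nowhere but r1c5. So r1c5=7.
Step 19. [r8c6∈{4,9}] row 8 places 9 nowhere but r8c6. So r8c6=9.
Step 20. [r7c6∈{4}] r7c6's peers cover all but 4, so r7c6=4.
Step 21. [r6c8∈{5,6}] 5 has one home in row 6: r6c8. So r6c8=5.
Step 22. [r5c5∈{4,6}] 4 has one home in row 5: r5c5 ⇒ r5c5=4.
Step 23. [r8c8∈{3}] only 3 remains possible at r8c8 ⇒ r8c8=3.
Step 24. [r7c2∈{8}] only 8 remains possible at r7c2, so r7c2=8.
Step 25. [r1c7∈{2}] r1c7 is down to just 2, so r1c7=2.
Step 26. [r6c3∈{2}] r6c3 is down to just 2, so r6c3=2.
Step 27. [r4c8∈{6}] nothing but 6 survives at r4c8. So r4c8=6.
Step 28. [r7c9∈{9}] r7c9's peers cover all but 9, so r7c9=9.
Step 29. [r4c4∈{1}] r4c4's peers cover all but 1, so r4c4=1.
Step 30. [r6c2∈{6}] r6c2's peers cover all but 6. So r6c2=6.
Step 31. [r2c5∈{2}] only 2 remains possible at r2c5. So r2c5=2.
Step 32. [r8c1∈{1}] r8c1's peers cover all but 1. So r8c1=1.
Step 33. [r8c2∈{4}] r8c2 is down to just 4. So r8c2=4.
Step 34. [r9c5∈{6}] r9c5's peers cover all but 6. So r9c5=6.
Step 35. [r8c7∈{7}] nothing but 7 survives at r8c7 ⇒ r8c7=7.
Step 36. [r2c9∈{5}] r2c9 is down to just 5, so r2c9=5.
Step 37. [r4c3∈{4}] r4c3 has the single candidate 4, so r4c3=4.
Step 38. [r5c1∈{5}] only 5 remains possible at r5c1, so r5c1=5.
Step 39. [r3c4∈{9}] only 9 remains possible at r3c4. So r3c4=9.
Step 40. [r1c9∈{8}] nothing but 8 survives at r1c9, so r1c9=8.
Step 41. [r1c4∈{4}] r1c4 is down to just 4, so r1c4=4.
Step 42. [r9c2∈{2}] only 2 remains possible at r9c2 ⇒ r9c2=2.
Step 43. [r2c3∈{7}] nothing but 7 survives at r2c3 ⇒ r2c3=7.
Step 44. [r9c4∈{5}] r9c4's peers cover all but 5 ⇒ r9c4=5.
Step 45. [r8c5∈{8}] nothing but 8 survives at r8c5, so r8c5=8.
Step 46. [r2c8∈{1}] only 1 remains possible at r2c8 ⇒ r2c8=1.
Step 47. [r2c7∈{3}] only 3 remains possible at r2c7. So r2c7=3.
Step 48. [r5c6∈{6}] r5c6's peers cover all but 6 ⇒ r5c6=6.

Answer: 6 1 3 4 7 5 2 9 8 / 4 9 7 6 2 8 3 1 5 / 2 5 8 9 3 1 6 4 7 / 9 7 4 1 5 2 8 6 3 / 5 3 1 8 4 6 9 7 2 / 8 6 2 3 9 7 1 5 4 / 3 8 6 7 1 4 5 2 9 / 1 4 5 2 8 9 7 3 6 / 7 2 9 5 6 3 4 8 1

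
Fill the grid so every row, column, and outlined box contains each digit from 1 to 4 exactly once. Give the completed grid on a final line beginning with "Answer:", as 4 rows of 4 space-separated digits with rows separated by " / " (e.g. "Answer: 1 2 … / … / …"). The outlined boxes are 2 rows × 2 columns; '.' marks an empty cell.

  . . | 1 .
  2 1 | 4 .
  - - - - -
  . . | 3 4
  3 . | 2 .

Step 1. [r1c2∈{3,4}] col 2 places 3 nowhere but r1c2 ⇒ r1c2=3.
Step 2. [r4c2∈{4}] nothing but 4 survives at r4c2, so r4c2=4.
Step 3. [r1c1∈{4}] r1c1 is down to just 4. So r1c1=4.
Step 4. [r4c4∈{1}] r4c4 is down to just 1. So r4c4=1.
Step 5. [r3c1∈{1}] r3c1's peers cover all but 1 ⇒ r3c1=1.
Step 6. [r1c4∈{2}] r1c4 is down to just 2 ⇒ r1c4=2.
Step 7. [r3c2∈{2}] r3c2's peers cover all but 2, so r3c2=2.
Step 8. [r2c4∈{3}] r2c4 has the single candidate 3, so r2c4=3.

Answer: 4 3 1 2 / 2 1 4 3 / 1 2 3 4 / 3 4 2 1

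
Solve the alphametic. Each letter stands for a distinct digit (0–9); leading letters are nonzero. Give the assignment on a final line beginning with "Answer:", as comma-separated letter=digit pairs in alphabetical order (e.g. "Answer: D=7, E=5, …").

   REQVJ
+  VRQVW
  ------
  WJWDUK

Step 1. [col 1: J + W ≡ K (mod 10)] several values work for K in column 1 (J + W ≡ K (mod 10), carry-in 0); try K=3. So K=3.
Step 2. [col 1: J + W ≡ K (mod 10)] column 1 (J + W ≡ K (mod 10), carry-in 0) doesn't pin W yet; pick W=1 and continue ⇒ W=1.
Step 3. [col 1: J + W ≡ K (mod 10)] column 1: given W=1, K=3, carry-in 0, and digits 1,3 already taken and all letters distinct, J+W≡K (mod 10) forces J=2, so J=2.
Step 4. [col 2: V + V ≡ U (mod 10)] U=0 is one option consistent with column 2 (V + V ≡ U (mod 10), carry-in 0) — take it, so U=0.
Step 5. [col 2: V + V ≡ U (mod 10)] in column 2 we have V+V≡U with carry-in 0; given U=0 and digits 0,1,2,3 already taken and all letters distinct, that pins V to 5. So V=5.
Step 6. [col 3: Q + Q ≡ D (mod 10)] no forcing yet in column 3 (carry-in 1); Q=8 is free and consistent — try it ⇒ Q=8.
Step 7. [col 3: Q + Q ≡ D (mod 10)] column 3 reads Q+Q+carry(1)=D with Q=8; with digits 0,1,2,3,5,8 already taken and all letters distinct, the only value for D is 7 ⇒ D=7.
Step 8. [col 4: E + R ≡ W (mod 10)] several values work for R in column 4 (E + R ≡ W (mod 10), carry-in 1); try R=6 ⇒ R=6.
Step 9. [col 4: E + R ≡ W (mod 10)] in column 4 we have E+R≡W with carry-in 1; given R=6, W=1 and digits 0,1,2,3,5,6,7,8 already taken and all letters distinct, that pins E to 4 ⇒ E=4.

Answer: D=7, E=4, J=2, K=3, Q=8, R=6, U=0, V=5, W=1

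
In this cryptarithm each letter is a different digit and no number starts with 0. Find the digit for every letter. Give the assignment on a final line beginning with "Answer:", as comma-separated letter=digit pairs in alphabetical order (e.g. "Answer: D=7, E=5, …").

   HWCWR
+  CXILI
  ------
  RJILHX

Step 1. [col 1: R + I ≡ X (mod 10)] no forcing yet in column 1 (carry-in 0); R=1 is free and consistent — try it ⇒ R=1.
Step 2. [col 1: R + I ≡ X (mod 10)] no forcing yet in column 1 (carry-in 0); I=5 is free and consistent — try it ⇒ I=5.
Step 3. [col 1: R + I ≡ X (mod 10)] column 1 reads R+I+carry(0)=X with R=1, I=5; with digits 1,5 already taken and all letters distinct, the only value for X is 6. So X=6.
Step 4. [col 2: W + L ≡ H (mod 10)] several values work for W in column 2 (W + L ≡ H (mod 10), carry-in 0); try W=9, so W=9.
Step 5. [col 2: W + L ≡ H (mod 10)] several values work for H in column 2 (W + L ≡ H (mod 10), carry-in 0); try H=7 ⇒ H=7.
Step 6. [col 2: W + L ≡ H (mod 10)] from column 2 (W=9, H=7, carry-in 0, digits 1,5,6,7,9 already taken and all letters distinct): L must equal 8. So L=8.
Step 7. [col 3: C + I ≡ L (mod 10)] column 3 reads C+I+carry(1)=L with I=5, L=8; with digits 1,5,6,7,8,9 already taken and all letters distinct, the only value for C is 2 ⇒ C=2.
Step 8. [col 5: H + C ≡ J (mod 10)] from column 5 (H=7, C=2, carry-in 1, digits 1,2,5,6,7,8,9 already taken and all letters distinct): J must equal 0 ⇒ J=0.

Answer: C=2, H=7, I=5, J=0, L=8, R=1, W=9, X=6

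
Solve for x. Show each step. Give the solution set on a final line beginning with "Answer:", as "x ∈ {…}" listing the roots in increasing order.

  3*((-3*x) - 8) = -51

Step 1. [3*((-3*x) - 8) = -51] 3 out front; divide by 3. So div: (-3*x) - 8 = -17.
Step 2. [(-3*x) - 8 = -17] 8 comes off first (add 8) ⇒ sub: -3*x = -9.
Step 3. [-3*x = -9] divide by the outer -3. So div: x = 3.

Answer: x ∈ {3}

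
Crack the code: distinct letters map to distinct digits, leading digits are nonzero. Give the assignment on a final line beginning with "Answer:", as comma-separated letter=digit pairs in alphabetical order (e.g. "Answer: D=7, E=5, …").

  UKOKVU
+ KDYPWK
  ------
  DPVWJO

Step 1. [col 1: U + K ≡ O (mod 10)] no forcing yet in column 1 (carry-in 0); K=2 is free and consistent — try it, so K=2.
Step 2. [col 1: U + K ≡ O (mod 10)] O=7 is one option consistent with column 1 (U + K ≡ O (mod 10), carry-in 0) — take it ⇒ O=7.
Step 3. [col 1: U + K ≡ O (mod 10)] in column 1 we have U+K≡O with carry-in 0; given K=2, O=7 and digits 2,7 already taken and all letters distinct, that pins U to 5 ⇒ U=5.
Step 4. [col 2: V + W ≡ J (mod 10)] W=4 is one option consistent with column 2 (V + W ≡ J (mod 10), carry-in 0) — take it ⇒ W=4.
Step 5. [col 2: V + W ≡ J (mod 10)] column 2 (V + W ≡ J (mod 10), carry-in 0) doesn't pin J yet; pick J=0 and continue ⇒ J=0.
Step 6. [col 2: V + W ≡ J (mod 10)] from column 2 (W=4, J=0, carry-in 0, digits 0,2,4,5,7 already taken and all letters distinct): V must equal 6 ⇒ V=6.
Step 7. [col 3: K + P ≡ W (mod 10)] in column 3 we have K+P≡W with carry-in 1; given K=2, W=4 and digits 0,2,4,5,6,7 already taken and all letters distinct, that pins P to 1 ⇒ P=1.
Step 8. [col 4: O + Y ≡ V (mod 10)] from column 4 (O=7, V=6, carry-in 0, digits 0,1,2,4,5,6,7 already taken and all letters distinct): Y must equal 9 ⇒ Y=9.
Step 9. [col 5: K + D ≡ P (mod 10)] from column 5 (K=2, P=1, carry-in 1, digits 0,1,2,4,5,6,7,9 already taken and all letters distinct): D must equal 8 ⇒ D=8.

Answer: D=8, J=0, K=2, O=7, P=1, U=5, V=6, W=4, Y=9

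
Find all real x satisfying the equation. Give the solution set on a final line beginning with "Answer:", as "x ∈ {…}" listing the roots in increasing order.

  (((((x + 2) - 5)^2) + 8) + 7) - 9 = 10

Step 1. [(((((x + 2) - 5)^2) + 8) + 7) - 9 = 10] add 9: x sits inside (… - 9). So sub: ((((x + 2) - 5)^2) + 8) + 7 = 19.
Step 2. [((((x + 2) - 5)^2) + 8) + 7 = 19] +7 is outermost — subtract 7 both sides ⇒ sub: (((x + 2) - 5)^2) + 8 = 12.
Step 3. [(((x + 2) - 5)^2) + 8 = 12] +8 is outermost — subtract 8 both sides, so sub: ((x + 2) - 5)^2 = 4.
Step 4. [((x + 2) - 5)^2 = 4] √ both sides: 4 ≥ 0 gives two branches. So sqrt: (x + 2) - 5 = 2 or -2.
Step 5. [(x + 2) - 5 = 2 or -2] add 5: x sits inside (… - 5). So sub: x + 2 = 7 or 3.
Step 6. [x + 2 = 7 or 3] +2 is outermost — subtract 2 both sides. So sub: x = 5 or 1.

Answer: x ∈ {1, 5}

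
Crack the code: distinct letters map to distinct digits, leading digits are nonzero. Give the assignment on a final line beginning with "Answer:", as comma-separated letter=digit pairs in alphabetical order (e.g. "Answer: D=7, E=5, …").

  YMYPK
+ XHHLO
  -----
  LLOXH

Step 1. [col 1: K + O ≡ H (mod 10)] several values work for K in column 1 (K + O ≡ H (mod 10), carry-in 0); try K=7. So K=7.
Step 2. [col 1: K + O ≡ H (mod 10)] column 1 (K + O ≡ H (mod 10), carry-in 0) doesn't pin H yet; pick H=5 and continue ⇒ H=5.
Step 3. [col 1: K + O ≡ H (mod 10)] column 1 reads K+O+carry(0)=H with K=7, H=5; with digits 5,7 already taken and all letters distinct, the only value for O is 8. So O=8.
Step 4. [col 2: P + L ≡ X (mod 10)] several values work for P in column 2 (P + L ≡ X (mod 10), carry-in 1); try P=6. So P=6.
Step 5. [col 2: P + L ≡ X (mod 10)] several values work for L in column 2 (P + L ≡ X (mod 10), carry-in 1); try L=4 ⇒ L=4.
Step 6. [col 2: P + L ≡ X (mod 10)] in column 2 we have P+L≡X with carry-in 1; given P=6, L=4 and digits 4,5,6,7,8 already taken and all letters distinct, that pins X to 1, so X=1.
Step 7. [col 3: Y + H ≡ O (mod 10)] from column 3 (H=5, O=8, carry-in 1, digits 1,4,5,6,7,8 already taken and all letters distinct): Y must equal 2, so Y=2.
Step 8. [col 4: M + H ≡ L (mod 10)] column 4 reads M+H+carry(0)=L with H=5, L=4; with digits 1,2,4,5,6,7,8 already taken and all letters distinct, the only value for M is 9, so M=9.

Answer: H=5, K=7, L=4, M=9, O=8, P=6, X=1, Y=2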